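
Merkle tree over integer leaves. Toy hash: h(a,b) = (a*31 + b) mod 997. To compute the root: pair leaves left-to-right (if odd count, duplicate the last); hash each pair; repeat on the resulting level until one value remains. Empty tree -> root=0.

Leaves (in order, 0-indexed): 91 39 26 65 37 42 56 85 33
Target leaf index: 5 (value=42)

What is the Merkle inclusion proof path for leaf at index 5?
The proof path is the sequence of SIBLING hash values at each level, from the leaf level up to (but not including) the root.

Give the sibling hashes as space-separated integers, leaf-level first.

Answer: 37 824 798 596

Derivation:
L0 (leaves): [91, 39, 26, 65, 37, 42, 56, 85, 33], target index=5
L1: h(91,39)=(91*31+39)%997=866 [pair 0] h(26,65)=(26*31+65)%997=871 [pair 1] h(37,42)=(37*31+42)%997=192 [pair 2] h(56,85)=(56*31+85)%997=824 [pair 3] h(33,33)=(33*31+33)%997=59 [pair 4] -> [866, 871, 192, 824, 59]
  Sibling for proof at L0: 37
L2: h(866,871)=(866*31+871)%997=798 [pair 0] h(192,824)=(192*31+824)%997=794 [pair 1] h(59,59)=(59*31+59)%997=891 [pair 2] -> [798, 794, 891]
  Sibling for proof at L1: 824
L3: h(798,794)=(798*31+794)%997=607 [pair 0] h(891,891)=(891*31+891)%997=596 [pair 1] -> [607, 596]
  Sibling for proof at L2: 798
L4: h(607,596)=(607*31+596)%997=470 [pair 0] -> [470]
  Sibling for proof at L3: 596
Root: 470
Proof path (sibling hashes from leaf to root): [37, 824, 798, 596]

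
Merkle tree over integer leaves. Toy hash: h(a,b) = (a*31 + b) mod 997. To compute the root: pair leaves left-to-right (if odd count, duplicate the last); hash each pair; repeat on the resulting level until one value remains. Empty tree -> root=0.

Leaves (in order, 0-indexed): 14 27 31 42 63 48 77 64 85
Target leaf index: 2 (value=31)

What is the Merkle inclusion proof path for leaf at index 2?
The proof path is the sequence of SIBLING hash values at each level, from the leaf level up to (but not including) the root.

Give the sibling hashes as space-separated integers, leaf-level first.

Answer: 42 461 674 659

Derivation:
L0 (leaves): [14, 27, 31, 42, 63, 48, 77, 64, 85], target index=2
L1: h(14,27)=(14*31+27)%997=461 [pair 0] h(31,42)=(31*31+42)%997=6 [pair 1] h(63,48)=(63*31+48)%997=7 [pair 2] h(77,64)=(77*31+64)%997=457 [pair 3] h(85,85)=(85*31+85)%997=726 [pair 4] -> [461, 6, 7, 457, 726]
  Sibling for proof at L0: 42
L2: h(461,6)=(461*31+6)%997=339 [pair 0] h(7,457)=(7*31+457)%997=674 [pair 1] h(726,726)=(726*31+726)%997=301 [pair 2] -> [339, 674, 301]
  Sibling for proof at L1: 461
L3: h(339,674)=(339*31+674)%997=216 [pair 0] h(301,301)=(301*31+301)%997=659 [pair 1] -> [216, 659]
  Sibling for proof at L2: 674
L4: h(216,659)=(216*31+659)%997=376 [pair 0] -> [376]
  Sibling for proof at L3: 659
Root: 376
Proof path (sibling hashes from leaf to root): [42, 461, 674, 659]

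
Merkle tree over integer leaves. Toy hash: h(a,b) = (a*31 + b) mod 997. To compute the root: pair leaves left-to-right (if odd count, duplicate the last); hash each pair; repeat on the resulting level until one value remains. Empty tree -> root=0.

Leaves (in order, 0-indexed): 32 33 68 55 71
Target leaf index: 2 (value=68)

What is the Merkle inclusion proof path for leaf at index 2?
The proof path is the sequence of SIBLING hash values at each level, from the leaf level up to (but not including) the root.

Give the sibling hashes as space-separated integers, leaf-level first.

Answer: 55 28 920

Derivation:
L0 (leaves): [32, 33, 68, 55, 71], target index=2
L1: h(32,33)=(32*31+33)%997=28 [pair 0] h(68,55)=(68*31+55)%997=169 [pair 1] h(71,71)=(71*31+71)%997=278 [pair 2] -> [28, 169, 278]
  Sibling for proof at L0: 55
L2: h(28,169)=(28*31+169)%997=40 [pair 0] h(278,278)=(278*31+278)%997=920 [pair 1] -> [40, 920]
  Sibling for proof at L1: 28
L3: h(40,920)=(40*31+920)%997=166 [pair 0] -> [166]
  Sibling for proof at L2: 920
Root: 166
Proof path (sibling hashes from leaf to root): [55, 28, 920]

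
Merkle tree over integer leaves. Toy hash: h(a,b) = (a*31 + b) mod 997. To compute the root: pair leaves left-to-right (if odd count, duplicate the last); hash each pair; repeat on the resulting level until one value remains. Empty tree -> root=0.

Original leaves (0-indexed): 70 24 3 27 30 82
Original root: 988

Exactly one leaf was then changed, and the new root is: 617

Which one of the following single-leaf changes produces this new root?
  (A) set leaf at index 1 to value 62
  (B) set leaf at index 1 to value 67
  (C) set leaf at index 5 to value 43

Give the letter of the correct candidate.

Answer: A

Derivation:
Original leaves: [70, 24, 3, 27, 30, 82]
Target new root: 617
Try each candidate change and compute the resulting root:
Candidate A: set leaf[1] = 62 -> leaves = [70, 62, 3, 27, 30, 82]
  L0: [70, 62, 3, 27, 30, 82]
  L1: h(70,62)=(70*31+62)%997=238 h(3,27)=(3*31+27)%997=120 h(30,82)=(30*31+82)%997=15 -> [238, 120, 15]
  L2: h(238,120)=(238*31+120)%997=519 h(15,15)=(15*31+15)%997=480 -> [519, 480]
  L3: h(519,480)=(519*31+480)%997=617 -> [617]
  root = 617 == target 617  ** MATCH **
Candidate B: set leaf[1] = 67 -> leaves = [70, 67, 3, 27, 30, 82]
  L0: [70, 67, 3, 27, 30, 82]
  L1: h(70,67)=(70*31+67)%997=243 h(3,27)=(3*31+27)%997=120 h(30,82)=(30*31+82)%997=15 -> [243, 120, 15]
  L2: h(243,120)=(243*31+120)%997=674 h(15,15)=(15*31+15)%997=480 -> [674, 480]
  L3: h(674,480)=(674*31+480)%997=437 -> [437]
  root = 437 != target 617
Candidate C: set leaf[5] = 43 -> leaves = [70, 24, 3, 27, 30, 43]
  L0: [70, 24, 3, 27, 30, 43]
  L1: h(70,24)=(70*31+24)%997=200 h(3,27)=(3*31+27)%997=120 h(30,43)=(30*31+43)%997=973 -> [200, 120, 973]
  L2: h(200,120)=(200*31+120)%997=338 h(973,973)=(973*31+973)%997=229 -> [338, 229]
  L3: h(338,229)=(338*31+229)%997=737 -> [737]
  root = 737 != target 617
Candidate A produces the target root.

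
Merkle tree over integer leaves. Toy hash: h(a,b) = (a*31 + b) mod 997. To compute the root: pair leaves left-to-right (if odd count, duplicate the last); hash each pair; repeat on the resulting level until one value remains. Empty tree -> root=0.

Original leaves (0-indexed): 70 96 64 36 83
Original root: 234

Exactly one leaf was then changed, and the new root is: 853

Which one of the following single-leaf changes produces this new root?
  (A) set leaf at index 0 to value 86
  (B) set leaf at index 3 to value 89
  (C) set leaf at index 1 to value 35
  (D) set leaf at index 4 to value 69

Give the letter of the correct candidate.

Answer: D

Derivation:
Original leaves: [70, 96, 64, 36, 83]
Target new root: 853
Try each candidate change and compute the resulting root:
Candidate A: set leaf[0] = 86 -> leaves = [86, 96, 64, 36, 83]
  L0: [86, 96, 64, 36, 83]
  L1: h(86,96)=(86*31+96)%997=768 h(64,36)=(64*31+36)%997=26 h(83,83)=(83*31+83)%997=662 -> [768, 26, 662]
  L2: h(768,26)=(768*31+26)%997=903 h(662,662)=(662*31+662)%997=247 -> [903, 247]
  L3: h(903,247)=(903*31+247)%997=324 -> [324]
  root = 324 != target 853
Candidate B: set leaf[3] = 89 -> leaves = [70, 96, 64, 89, 83]
  L0: [70, 96, 64, 89, 83]
  L1: h(70,96)=(70*31+96)%997=272 h(64,89)=(64*31+89)%997=79 h(83,83)=(83*31+83)%997=662 -> [272, 79, 662]
  L2: h(272,79)=(272*31+79)%997=535 h(662,662)=(662*31+662)%997=247 -> [535, 247]
  L3: h(535,247)=(535*31+247)%997=880 -> [880]
  root = 880 != target 853
Candidate C: set leaf[1] = 35 -> leaves = [70, 35, 64, 36, 83]
  L0: [70, 35, 64, 36, 83]
  L1: h(70,35)=(70*31+35)%997=211 h(64,36)=(64*31+36)%997=26 h(83,83)=(83*31+83)%997=662 -> [211, 26, 662]
  L2: h(211,26)=(211*31+26)%997=585 h(662,662)=(662*31+662)%997=247 -> [585, 247]
  L3: h(585,247)=(585*31+247)%997=436 -> [436]
  root = 436 != target 853
Candidate D: set leaf[4] = 69 -> leaves = [70, 96, 64, 36, 69]
  L0: [70, 96, 64, 36, 69]
  L1: h(70,96)=(70*31+96)%997=272 h(64,36)=(64*31+36)%997=26 h(69,69)=(69*31+69)%997=214 -> [272, 26, 214]
  L2: h(272,26)=(272*31+26)%997=482 h(214,214)=(214*31+214)%997=866 -> [482, 866]
  L3: h(482,866)=(482*31+866)%997=853 -> [853]
  root = 853 == target 853  ** MATCH **
Candidate D produces the target root.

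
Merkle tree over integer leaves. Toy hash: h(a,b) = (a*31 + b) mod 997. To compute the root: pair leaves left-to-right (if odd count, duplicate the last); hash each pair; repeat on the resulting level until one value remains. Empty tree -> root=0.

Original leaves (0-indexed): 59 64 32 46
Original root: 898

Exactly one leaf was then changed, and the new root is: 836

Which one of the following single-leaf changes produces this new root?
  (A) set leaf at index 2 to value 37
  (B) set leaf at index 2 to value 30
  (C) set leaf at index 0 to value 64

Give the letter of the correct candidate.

Original leaves: [59, 64, 32, 46]
Target new root: 836
Try each candidate change and compute the resulting root:
Candidate A: set leaf[2] = 37 -> leaves = [59, 64, 37, 46]
  L0: [59, 64, 37, 46]
  L1: h(59,64)=(59*31+64)%997=896 h(37,46)=(37*31+46)%997=196 -> [896, 196]
  L2: h(896,196)=(896*31+196)%997=56 -> [56]
  root = 56 != target 836
Candidate B: set leaf[2] = 30 -> leaves = [59, 64, 30, 46]
  L0: [59, 64, 30, 46]
  L1: h(59,64)=(59*31+64)%997=896 h(30,46)=(30*31+46)%997=976 -> [896, 976]
  L2: h(896,976)=(896*31+976)%997=836 -> [836]
  root = 836 == target 836  ** MATCH **
Candidate C: set leaf[0] = 64 -> leaves = [64, 64, 32, 46]
  L0: [64, 64, 32, 46]
  L1: h(64,64)=(64*31+64)%997=54 h(32,46)=(32*31+46)%997=41 -> [54, 41]
  L2: h(54,41)=(54*31+41)%997=718 -> [718]
  root = 718 != target 836
Candidate B produces the target root.

Answer: B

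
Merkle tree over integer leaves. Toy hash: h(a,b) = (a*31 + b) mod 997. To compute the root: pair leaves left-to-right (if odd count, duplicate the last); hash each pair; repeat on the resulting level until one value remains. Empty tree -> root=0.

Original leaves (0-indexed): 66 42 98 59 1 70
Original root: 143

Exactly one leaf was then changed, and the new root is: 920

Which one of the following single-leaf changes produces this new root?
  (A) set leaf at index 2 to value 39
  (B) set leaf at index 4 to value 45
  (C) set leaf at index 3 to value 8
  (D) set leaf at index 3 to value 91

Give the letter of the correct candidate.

Original leaves: [66, 42, 98, 59, 1, 70]
Target new root: 920
Try each candidate change and compute the resulting root:
Candidate A: set leaf[2] = 39 -> leaves = [66, 42, 39, 59, 1, 70]
  L0: [66, 42, 39, 59, 1, 70]
  L1: h(66,42)=(66*31+42)%997=94 h(39,59)=(39*31+59)%997=271 h(1,70)=(1*31+70)%997=101 -> [94, 271, 101]
  L2: h(94,271)=(94*31+271)%997=194 h(101,101)=(101*31+101)%997=241 -> [194, 241]
  L3: h(194,241)=(194*31+241)%997=273 -> [273]
  root = 273 != target 920
Candidate B: set leaf[4] = 45 -> leaves = [66, 42, 98, 59, 45, 70]
  L0: [66, 42, 98, 59, 45, 70]
  L1: h(66,42)=(66*31+42)%997=94 h(98,59)=(98*31+59)%997=106 h(45,70)=(45*31+70)%997=468 -> [94, 106, 468]
  L2: h(94,106)=(94*31+106)%997=29 h(468,468)=(468*31+468)%997=21 -> [29, 21]
  L3: h(29,21)=(29*31+21)%997=920 -> [920]
  root = 920 == target 920  ** MATCH **
Candidate C: set leaf[3] = 8 -> leaves = [66, 42, 98, 8, 1, 70]
  L0: [66, 42, 98, 8, 1, 70]
  L1: h(66,42)=(66*31+42)%997=94 h(98,8)=(98*31+8)%997=55 h(1,70)=(1*31+70)%997=101 -> [94, 55, 101]
  L2: h(94,55)=(94*31+55)%997=975 h(101,101)=(101*31+101)%997=241 -> [975, 241]
  L3: h(975,241)=(975*31+241)%997=556 -> [556]
  root = 556 != target 920
Candidate D: set leaf[3] = 91 -> leaves = [66, 42, 98, 91, 1, 70]
  L0: [66, 42, 98, 91, 1, 70]
  L1: h(66,42)=(66*31+42)%997=94 h(98,91)=(98*31+91)%997=138 h(1,70)=(1*31+70)%997=101 -> [94, 138, 101]
  L2: h(94,138)=(94*31+138)%997=61 h(101,101)=(101*31+101)%997=241 -> [61, 241]
  L3: h(61,241)=(61*31+241)%997=138 -> [138]
  root = 138 != target 920
Candidate B produces the target root.

Answer: B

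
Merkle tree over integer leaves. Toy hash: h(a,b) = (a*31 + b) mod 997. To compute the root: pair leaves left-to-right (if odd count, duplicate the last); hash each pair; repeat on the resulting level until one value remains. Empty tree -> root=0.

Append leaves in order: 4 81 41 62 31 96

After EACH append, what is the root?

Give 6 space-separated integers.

After append 4 (leaves=[4]):
  L0: [4]
  root=4
After append 81 (leaves=[4, 81]):
  L0: [4, 81]
  L1: h(4,81)=(4*31+81)%997=205 -> [205]
  root=205
After append 41 (leaves=[4, 81, 41]):
  L0: [4, 81, 41]
  L1: h(4,81)=(4*31+81)%997=205 h(41,41)=(41*31+41)%997=315 -> [205, 315]
  L2: h(205,315)=(205*31+315)%997=688 -> [688]
  root=688
After append 62 (leaves=[4, 81, 41, 62]):
  L0: [4, 81, 41, 62]
  L1: h(4,81)=(4*31+81)%997=205 h(41,62)=(41*31+62)%997=336 -> [205, 336]
  L2: h(205,336)=(205*31+336)%997=709 -> [709]
  root=709
After append 31 (leaves=[4, 81, 41, 62, 31]):
  L0: [4, 81, 41, 62, 31]
  L1: h(4,81)=(4*31+81)%997=205 h(41,62)=(41*31+62)%997=336 h(31,31)=(31*31+31)%997=992 -> [205, 336, 992]
  L2: h(205,336)=(205*31+336)%997=709 h(992,992)=(992*31+992)%997=837 -> [709, 837]
  L3: h(709,837)=(709*31+837)%997=882 -> [882]
  root=882
After append 96 (leaves=[4, 81, 41, 62, 31, 96]):
  L0: [4, 81, 41, 62, 31, 96]
  L1: h(4,81)=(4*31+81)%997=205 h(41,62)=(41*31+62)%997=336 h(31,96)=(31*31+96)%997=60 -> [205, 336, 60]
  L2: h(205,336)=(205*31+336)%997=709 h(60,60)=(60*31+60)%997=923 -> [709, 923]
  L3: h(709,923)=(709*31+923)%997=968 -> [968]
  root=968

Answer: 4 205 688 709 882 968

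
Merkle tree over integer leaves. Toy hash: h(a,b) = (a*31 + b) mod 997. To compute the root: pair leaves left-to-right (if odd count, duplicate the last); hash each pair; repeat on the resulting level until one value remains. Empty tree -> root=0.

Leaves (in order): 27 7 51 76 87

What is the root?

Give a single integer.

Answer: 401

Derivation:
L0: [27, 7, 51, 76, 87]
L1: h(27,7)=(27*31+7)%997=844 h(51,76)=(51*31+76)%997=660 h(87,87)=(87*31+87)%997=790 -> [844, 660, 790]
L2: h(844,660)=(844*31+660)%997=902 h(790,790)=(790*31+790)%997=355 -> [902, 355]
L3: h(902,355)=(902*31+355)%997=401 -> [401]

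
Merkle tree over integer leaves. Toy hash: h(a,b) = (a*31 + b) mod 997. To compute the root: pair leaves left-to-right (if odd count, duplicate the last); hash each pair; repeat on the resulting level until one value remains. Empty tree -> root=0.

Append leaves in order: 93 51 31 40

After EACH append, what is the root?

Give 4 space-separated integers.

After append 93 (leaves=[93]):
  L0: [93]
  root=93
After append 51 (leaves=[93, 51]):
  L0: [93, 51]
  L1: h(93,51)=(93*31+51)%997=940 -> [940]
  root=940
After append 31 (leaves=[93, 51, 31]):
  L0: [93, 51, 31]
  L1: h(93,51)=(93*31+51)%997=940 h(31,31)=(31*31+31)%997=992 -> [940, 992]
  L2: h(940,992)=(940*31+992)%997=222 -> [222]
  root=222
After append 40 (leaves=[93, 51, 31, 40]):
  L0: [93, 51, 31, 40]
  L1: h(93,51)=(93*31+51)%997=940 h(31,40)=(31*31+40)%997=4 -> [940, 4]
  L2: h(940,4)=(940*31+4)%997=231 -> [231]
  root=231

Answer: 93 940 222 231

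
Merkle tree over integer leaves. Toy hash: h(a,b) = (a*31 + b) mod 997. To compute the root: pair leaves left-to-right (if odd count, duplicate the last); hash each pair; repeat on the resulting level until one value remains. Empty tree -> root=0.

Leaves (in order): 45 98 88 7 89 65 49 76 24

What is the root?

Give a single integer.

Answer: 463

Derivation:
L0: [45, 98, 88, 7, 89, 65, 49, 76, 24]
L1: h(45,98)=(45*31+98)%997=496 h(88,7)=(88*31+7)%997=741 h(89,65)=(89*31+65)%997=830 h(49,76)=(49*31+76)%997=598 h(24,24)=(24*31+24)%997=768 -> [496, 741, 830, 598, 768]
L2: h(496,741)=(496*31+741)%997=165 h(830,598)=(830*31+598)%997=406 h(768,768)=(768*31+768)%997=648 -> [165, 406, 648]
L3: h(165,406)=(165*31+406)%997=536 h(648,648)=(648*31+648)%997=796 -> [536, 796]
L4: h(536,796)=(536*31+796)%997=463 -> [463]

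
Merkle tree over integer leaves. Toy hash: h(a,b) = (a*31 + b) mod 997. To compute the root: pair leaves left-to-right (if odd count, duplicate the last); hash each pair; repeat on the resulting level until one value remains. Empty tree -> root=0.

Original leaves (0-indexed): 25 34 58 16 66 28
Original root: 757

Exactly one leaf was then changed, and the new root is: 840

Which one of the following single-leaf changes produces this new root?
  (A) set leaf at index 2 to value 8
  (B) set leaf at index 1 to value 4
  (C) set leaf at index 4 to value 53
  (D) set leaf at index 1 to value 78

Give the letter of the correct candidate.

Answer: B

Derivation:
Original leaves: [25, 34, 58, 16, 66, 28]
Target new root: 840
Try each candidate change and compute the resulting root:
Candidate A: set leaf[2] = 8 -> leaves = [25, 34, 8, 16, 66, 28]
  L0: [25, 34, 8, 16, 66, 28]
  L1: h(25,34)=(25*31+34)%997=809 h(8,16)=(8*31+16)%997=264 h(66,28)=(66*31+28)%997=80 -> [809, 264, 80]
  L2: h(809,264)=(809*31+264)%997=418 h(80,80)=(80*31+80)%997=566 -> [418, 566]
  L3: h(418,566)=(418*31+566)%997=563 -> [563]
  root = 563 != target 840
Candidate B: set leaf[1] = 4 -> leaves = [25, 4, 58, 16, 66, 28]
  L0: [25, 4, 58, 16, 66, 28]
  L1: h(25,4)=(25*31+4)%997=779 h(58,16)=(58*31+16)%997=817 h(66,28)=(66*31+28)%997=80 -> [779, 817, 80]
  L2: h(779,817)=(779*31+817)%997=41 h(80,80)=(80*31+80)%997=566 -> [41, 566]
  L3: h(41,566)=(41*31+566)%997=840 -> [840]
  root = 840 == target 840  ** MATCH **
Candidate C: set leaf[4] = 53 -> leaves = [25, 34, 58, 16, 53, 28]
  L0: [25, 34, 58, 16, 53, 28]
  L1: h(25,34)=(25*31+34)%997=809 h(58,16)=(58*31+16)%997=817 h(53,28)=(53*31+28)%997=674 -> [809, 817, 674]
  L2: h(809,817)=(809*31+817)%997=971 h(674,674)=(674*31+674)%997=631 -> [971, 631]
  L3: h(971,631)=(971*31+631)%997=822 -> [822]
  root = 822 != target 840
Candidate D: set leaf[1] = 78 -> leaves = [25, 78, 58, 16, 66, 28]
  L0: [25, 78, 58, 16, 66, 28]
  L1: h(25,78)=(25*31+78)%997=853 h(58,16)=(58*31+16)%997=817 h(66,28)=(66*31+28)%997=80 -> [853, 817, 80]
  L2: h(853,817)=(853*31+817)%997=341 h(80,80)=(80*31+80)%997=566 -> [341, 566]
  L3: h(341,566)=(341*31+566)%997=170 -> [170]
  root = 170 != target 840
Candidate B produces the target root.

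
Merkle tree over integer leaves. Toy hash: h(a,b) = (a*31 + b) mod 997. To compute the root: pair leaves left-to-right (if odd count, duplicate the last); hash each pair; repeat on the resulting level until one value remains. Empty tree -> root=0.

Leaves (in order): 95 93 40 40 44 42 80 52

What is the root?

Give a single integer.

Answer: 358

Derivation:
L0: [95, 93, 40, 40, 44, 42, 80, 52]
L1: h(95,93)=(95*31+93)%997=47 h(40,40)=(40*31+40)%997=283 h(44,42)=(44*31+42)%997=409 h(80,52)=(80*31+52)%997=538 -> [47, 283, 409, 538]
L2: h(47,283)=(47*31+283)%997=743 h(409,538)=(409*31+538)%997=256 -> [743, 256]
L3: h(743,256)=(743*31+256)%997=358 -> [358]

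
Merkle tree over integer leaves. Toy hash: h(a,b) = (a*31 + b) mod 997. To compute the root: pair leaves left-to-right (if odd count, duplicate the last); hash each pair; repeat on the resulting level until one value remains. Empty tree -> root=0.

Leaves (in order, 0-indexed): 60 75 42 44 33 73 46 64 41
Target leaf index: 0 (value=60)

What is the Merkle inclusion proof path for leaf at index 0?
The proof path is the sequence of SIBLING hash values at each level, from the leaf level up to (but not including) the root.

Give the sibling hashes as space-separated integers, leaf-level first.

L0 (leaves): [60, 75, 42, 44, 33, 73, 46, 64, 41], target index=0
L1: h(60,75)=(60*31+75)%997=938 [pair 0] h(42,44)=(42*31+44)%997=349 [pair 1] h(33,73)=(33*31+73)%997=99 [pair 2] h(46,64)=(46*31+64)%997=493 [pair 3] h(41,41)=(41*31+41)%997=315 [pair 4] -> [938, 349, 99, 493, 315]
  Sibling for proof at L0: 75
L2: h(938,349)=(938*31+349)%997=514 [pair 0] h(99,493)=(99*31+493)%997=571 [pair 1] h(315,315)=(315*31+315)%997=110 [pair 2] -> [514, 571, 110]
  Sibling for proof at L1: 349
L3: h(514,571)=(514*31+571)%997=553 [pair 0] h(110,110)=(110*31+110)%997=529 [pair 1] -> [553, 529]
  Sibling for proof at L2: 571
L4: h(553,529)=(553*31+529)%997=723 [pair 0] -> [723]
  Sibling for proof at L3: 529
Root: 723
Proof path (sibling hashes from leaf to root): [75, 349, 571, 529]

Answer: 75 349 571 529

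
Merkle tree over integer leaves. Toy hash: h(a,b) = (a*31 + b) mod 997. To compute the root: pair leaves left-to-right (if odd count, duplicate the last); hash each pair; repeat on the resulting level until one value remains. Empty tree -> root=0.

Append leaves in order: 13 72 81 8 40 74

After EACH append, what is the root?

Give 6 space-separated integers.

After append 13 (leaves=[13]):
  L0: [13]
  root=13
After append 72 (leaves=[13, 72]):
  L0: [13, 72]
  L1: h(13,72)=(13*31+72)%997=475 -> [475]
  root=475
After append 81 (leaves=[13, 72, 81]):
  L0: [13, 72, 81]
  L1: h(13,72)=(13*31+72)%997=475 h(81,81)=(81*31+81)%997=598 -> [475, 598]
  L2: h(475,598)=(475*31+598)%997=368 -> [368]
  root=368
After append 8 (leaves=[13, 72, 81, 8]):
  L0: [13, 72, 81, 8]
  L1: h(13,72)=(13*31+72)%997=475 h(81,8)=(81*31+8)%997=525 -> [475, 525]
  L2: h(475,525)=(475*31+525)%997=295 -> [295]
  root=295
After append 40 (leaves=[13, 72, 81, 8, 40]):
  L0: [13, 72, 81, 8, 40]
  L1: h(13,72)=(13*31+72)%997=475 h(81,8)=(81*31+8)%997=525 h(40,40)=(40*31+40)%997=283 -> [475, 525, 283]
  L2: h(475,525)=(475*31+525)%997=295 h(283,283)=(283*31+283)%997=83 -> [295, 83]
  L3: h(295,83)=(295*31+83)%997=255 -> [255]
  root=255
After append 74 (leaves=[13, 72, 81, 8, 40, 74]):
  L0: [13, 72, 81, 8, 40, 74]
  L1: h(13,72)=(13*31+72)%997=475 h(81,8)=(81*31+8)%997=525 h(40,74)=(40*31+74)%997=317 -> [475, 525, 317]
  L2: h(475,525)=(475*31+525)%997=295 h(317,317)=(317*31+317)%997=174 -> [295, 174]
  L3: h(295,174)=(295*31+174)%997=346 -> [346]
  root=346

Answer: 13 475 368 295 255 346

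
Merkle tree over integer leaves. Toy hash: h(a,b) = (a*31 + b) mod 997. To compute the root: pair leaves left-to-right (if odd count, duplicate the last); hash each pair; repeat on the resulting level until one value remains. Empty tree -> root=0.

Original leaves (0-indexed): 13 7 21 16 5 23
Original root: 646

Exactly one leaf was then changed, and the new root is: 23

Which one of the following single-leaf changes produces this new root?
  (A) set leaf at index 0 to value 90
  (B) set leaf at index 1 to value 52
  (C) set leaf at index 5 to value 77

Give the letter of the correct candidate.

Answer: B

Derivation:
Original leaves: [13, 7, 21, 16, 5, 23]
Target new root: 23
Try each candidate change and compute the resulting root:
Candidate A: set leaf[0] = 90 -> leaves = [90, 7, 21, 16, 5, 23]
  L0: [90, 7, 21, 16, 5, 23]
  L1: h(90,7)=(90*31+7)%997=803 h(21,16)=(21*31+16)%997=667 h(5,23)=(5*31+23)%997=178 -> [803, 667, 178]
  L2: h(803,667)=(803*31+667)%997=635 h(178,178)=(178*31+178)%997=711 -> [635, 711]
  L3: h(635,711)=(635*31+711)%997=456 -> [456]
  root = 456 != target 23
Candidate B: set leaf[1] = 52 -> leaves = [13, 52, 21, 16, 5, 23]
  L0: [13, 52, 21, 16, 5, 23]
  L1: h(13,52)=(13*31+52)%997=455 h(21,16)=(21*31+16)%997=667 h(5,23)=(5*31+23)%997=178 -> [455, 667, 178]
  L2: h(455,667)=(455*31+667)%997=814 h(178,178)=(178*31+178)%997=711 -> [814, 711]
  L3: h(814,711)=(814*31+711)%997=23 -> [23]
  root = 23 == target 23  ** MATCH **
Candidate C: set leaf[5] = 77 -> leaves = [13, 7, 21, 16, 5, 77]
  L0: [13, 7, 21, 16, 5, 77]
  L1: h(13,7)=(13*31+7)%997=410 h(21,16)=(21*31+16)%997=667 h(5,77)=(5*31+77)%997=232 -> [410, 667, 232]
  L2: h(410,667)=(410*31+667)%997=416 h(232,232)=(232*31+232)%997=445 -> [416, 445]
  L3: h(416,445)=(416*31+445)%997=380 -> [380]
  root = 380 != target 23
Candidate B produces the target root.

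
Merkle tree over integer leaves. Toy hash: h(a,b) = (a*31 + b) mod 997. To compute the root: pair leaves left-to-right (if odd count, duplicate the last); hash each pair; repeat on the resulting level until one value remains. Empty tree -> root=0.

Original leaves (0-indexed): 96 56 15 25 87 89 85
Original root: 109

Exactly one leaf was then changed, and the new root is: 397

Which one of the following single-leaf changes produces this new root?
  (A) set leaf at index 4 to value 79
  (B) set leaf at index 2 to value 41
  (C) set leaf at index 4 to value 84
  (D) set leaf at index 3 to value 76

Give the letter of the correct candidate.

Answer: A

Derivation:
Original leaves: [96, 56, 15, 25, 87, 89, 85]
Target new root: 397
Try each candidate change and compute the resulting root:
Candidate A: set leaf[4] = 79 -> leaves = [96, 56, 15, 25, 79, 89, 85]
  L0: [96, 56, 15, 25, 79, 89, 85]
  L1: h(96,56)=(96*31+56)%997=41 h(15,25)=(15*31+25)%997=490 h(79,89)=(79*31+89)%997=544 h(85,85)=(85*31+85)%997=726 -> [41, 490, 544, 726]
  L2: h(41,490)=(41*31+490)%997=764 h(544,726)=(544*31+726)%997=641 -> [764, 641]
  L3: h(764,641)=(764*31+641)%997=397 -> [397]
  root = 397 == target 397  ** MATCH **
Candidate B: set leaf[2] = 41 -> leaves = [96, 56, 41, 25, 87, 89, 85]
  L0: [96, 56, 41, 25, 87, 89, 85]
  L1: h(96,56)=(96*31+56)%997=41 h(41,25)=(41*31+25)%997=299 h(87,89)=(87*31+89)%997=792 h(85,85)=(85*31+85)%997=726 -> [41, 299, 792, 726]
  L2: h(41,299)=(41*31+299)%997=573 h(792,726)=(792*31+726)%997=353 -> [573, 353]
  L3: h(573,353)=(573*31+353)%997=170 -> [170]
  root = 170 != target 397
Candidate C: set leaf[4] = 84 -> leaves = [96, 56, 15, 25, 84, 89, 85]
  L0: [96, 56, 15, 25, 84, 89, 85]
  L1: h(96,56)=(96*31+56)%997=41 h(15,25)=(15*31+25)%997=490 h(84,89)=(84*31+89)%997=699 h(85,85)=(85*31+85)%997=726 -> [41, 490, 699, 726]
  L2: h(41,490)=(41*31+490)%997=764 h(699,726)=(699*31+726)%997=461 -> [764, 461]
  L3: h(764,461)=(764*31+461)%997=217 -> [217]
  root = 217 != target 397
Candidate D: set leaf[3] = 76 -> leaves = [96, 56, 15, 76, 87, 89, 85]
  L0: [96, 56, 15, 76, 87, 89, 85]
  L1: h(96,56)=(96*31+56)%997=41 h(15,76)=(15*31+76)%997=541 h(87,89)=(87*31+89)%997=792 h(85,85)=(85*31+85)%997=726 -> [41, 541, 792, 726]
  L2: h(41,541)=(41*31+541)%997=815 h(792,726)=(792*31+726)%997=353 -> [815, 353]
  L3: h(815,353)=(815*31+353)%997=693 -> [693]
  root = 693 != target 397
Candidate A produces the target root.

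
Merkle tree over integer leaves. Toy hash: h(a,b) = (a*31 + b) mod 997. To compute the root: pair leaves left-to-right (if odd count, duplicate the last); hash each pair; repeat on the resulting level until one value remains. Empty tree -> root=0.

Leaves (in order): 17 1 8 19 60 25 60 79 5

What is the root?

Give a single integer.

Answer: 894

Derivation:
L0: [17, 1, 8, 19, 60, 25, 60, 79, 5]
L1: h(17,1)=(17*31+1)%997=528 h(8,19)=(8*31+19)%997=267 h(60,25)=(60*31+25)%997=888 h(60,79)=(60*31+79)%997=942 h(5,5)=(5*31+5)%997=160 -> [528, 267, 888, 942, 160]
L2: h(528,267)=(528*31+267)%997=683 h(888,942)=(888*31+942)%997=554 h(160,160)=(160*31+160)%997=135 -> [683, 554, 135]
L3: h(683,554)=(683*31+554)%997=790 h(135,135)=(135*31+135)%997=332 -> [790, 332]
L4: h(790,332)=(790*31+332)%997=894 -> [894]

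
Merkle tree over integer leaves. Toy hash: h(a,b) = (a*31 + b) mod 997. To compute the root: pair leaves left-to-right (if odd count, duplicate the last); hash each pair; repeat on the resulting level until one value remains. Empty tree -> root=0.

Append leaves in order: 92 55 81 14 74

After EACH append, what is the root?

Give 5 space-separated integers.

After append 92 (leaves=[92]):
  L0: [92]
  root=92
After append 55 (leaves=[92, 55]):
  L0: [92, 55]
  L1: h(92,55)=(92*31+55)%997=913 -> [913]
  root=913
After append 81 (leaves=[92, 55, 81]):
  L0: [92, 55, 81]
  L1: h(92,55)=(92*31+55)%997=913 h(81,81)=(81*31+81)%997=598 -> [913, 598]
  L2: h(913,598)=(913*31+598)%997=985 -> [985]
  root=985
After append 14 (leaves=[92, 55, 81, 14]):
  L0: [92, 55, 81, 14]
  L1: h(92,55)=(92*31+55)%997=913 h(81,14)=(81*31+14)%997=531 -> [913, 531]
  L2: h(913,531)=(913*31+531)%997=918 -> [918]
  root=918
After append 74 (leaves=[92, 55, 81, 14, 74]):
  L0: [92, 55, 81, 14, 74]
  L1: h(92,55)=(92*31+55)%997=913 h(81,14)=(81*31+14)%997=531 h(74,74)=(74*31+74)%997=374 -> [913, 531, 374]
  L2: h(913,531)=(913*31+531)%997=918 h(374,374)=(374*31+374)%997=4 -> [918, 4]
  L3: h(918,4)=(918*31+4)%997=546 -> [546]
  root=546

Answer: 92 913 985 918 546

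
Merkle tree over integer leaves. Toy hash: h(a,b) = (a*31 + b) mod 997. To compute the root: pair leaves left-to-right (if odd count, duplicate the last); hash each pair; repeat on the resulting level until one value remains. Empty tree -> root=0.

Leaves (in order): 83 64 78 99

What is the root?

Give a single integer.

Answer: 516

Derivation:
L0: [83, 64, 78, 99]
L1: h(83,64)=(83*31+64)%997=643 h(78,99)=(78*31+99)%997=523 -> [643, 523]
L2: h(643,523)=(643*31+523)%997=516 -> [516]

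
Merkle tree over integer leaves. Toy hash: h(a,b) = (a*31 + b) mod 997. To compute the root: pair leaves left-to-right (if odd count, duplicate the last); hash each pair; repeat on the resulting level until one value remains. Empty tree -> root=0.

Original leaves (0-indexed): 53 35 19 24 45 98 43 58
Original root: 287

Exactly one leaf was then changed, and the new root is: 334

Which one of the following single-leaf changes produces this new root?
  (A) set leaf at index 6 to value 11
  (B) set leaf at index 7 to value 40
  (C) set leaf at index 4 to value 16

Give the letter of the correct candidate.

Answer: C

Derivation:
Original leaves: [53, 35, 19, 24, 45, 98, 43, 58]
Target new root: 334
Try each candidate change and compute the resulting root:
Candidate A: set leaf[6] = 11 -> leaves = [53, 35, 19, 24, 45, 98, 11, 58]
  L0: [53, 35, 19, 24, 45, 98, 11, 58]
  L1: h(53,35)=(53*31+35)%997=681 h(19,24)=(19*31+24)%997=613 h(45,98)=(45*31+98)%997=496 h(11,58)=(11*31+58)%997=399 -> [681, 613, 496, 399]
  L2: h(681,613)=(681*31+613)%997=787 h(496,399)=(496*31+399)%997=820 -> [787, 820]
  L3: h(787,820)=(787*31+820)%997=292 -> [292]
  root = 292 != target 334
Candidate B: set leaf[7] = 40 -> leaves = [53, 35, 19, 24, 45, 98, 43, 40]
  L0: [53, 35, 19, 24, 45, 98, 43, 40]
  L1: h(53,35)=(53*31+35)%997=681 h(19,24)=(19*31+24)%997=613 h(45,98)=(45*31+98)%997=496 h(43,40)=(43*31+40)%997=376 -> [681, 613, 496, 376]
  L2: h(681,613)=(681*31+613)%997=787 h(496,376)=(496*31+376)%997=797 -> [787, 797]
  L3: h(787,797)=(787*31+797)%997=269 -> [269]
  root = 269 != target 334
Candidate C: set leaf[4] = 16 -> leaves = [53, 35, 19, 24, 16, 98, 43, 58]
  L0: [53, 35, 19, 24, 16, 98, 43, 58]
  L1: h(53,35)=(53*31+35)%997=681 h(19,24)=(19*31+24)%997=613 h(16,98)=(16*31+98)%997=594 h(43,58)=(43*31+58)%997=394 -> [681, 613, 594, 394]
  L2: h(681,613)=(681*31+613)%997=787 h(594,394)=(594*31+394)%997=862 -> [787, 862]
  L3: h(787,862)=(787*31+862)%997=334 -> [334]
  root = 334 == target 334  ** MATCH **
Candidate C produces the target root.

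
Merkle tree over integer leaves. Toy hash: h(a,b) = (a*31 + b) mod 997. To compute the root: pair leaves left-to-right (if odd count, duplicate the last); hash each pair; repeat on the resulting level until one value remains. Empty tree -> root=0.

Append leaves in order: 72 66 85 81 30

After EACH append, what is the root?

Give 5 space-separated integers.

Answer: 72 304 180 176 284

Derivation:
After append 72 (leaves=[72]):
  L0: [72]
  root=72
After append 66 (leaves=[72, 66]):
  L0: [72, 66]
  L1: h(72,66)=(72*31+66)%997=304 -> [304]
  root=304
After append 85 (leaves=[72, 66, 85]):
  L0: [72, 66, 85]
  L1: h(72,66)=(72*31+66)%997=304 h(85,85)=(85*31+85)%997=726 -> [304, 726]
  L2: h(304,726)=(304*31+726)%997=180 -> [180]
  root=180
After append 81 (leaves=[72, 66, 85, 81]):
  L0: [72, 66, 85, 81]
  L1: h(72,66)=(72*31+66)%997=304 h(85,81)=(85*31+81)%997=722 -> [304, 722]
  L2: h(304,722)=(304*31+722)%997=176 -> [176]
  root=176
After append 30 (leaves=[72, 66, 85, 81, 30]):
  L0: [72, 66, 85, 81, 30]
  L1: h(72,66)=(72*31+66)%997=304 h(85,81)=(85*31+81)%997=722 h(30,30)=(30*31+30)%997=960 -> [304, 722, 960]
  L2: h(304,722)=(304*31+722)%997=176 h(960,960)=(960*31+960)%997=810 -> [176, 810]
  L3: h(176,810)=(176*31+810)%997=284 -> [284]
  root=284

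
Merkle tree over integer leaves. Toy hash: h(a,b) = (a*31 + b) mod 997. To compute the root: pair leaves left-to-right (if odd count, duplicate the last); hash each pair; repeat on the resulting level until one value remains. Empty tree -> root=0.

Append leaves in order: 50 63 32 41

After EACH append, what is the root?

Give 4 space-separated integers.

After append 50 (leaves=[50]):
  L0: [50]
  root=50
After append 63 (leaves=[50, 63]):
  L0: [50, 63]
  L1: h(50,63)=(50*31+63)%997=616 -> [616]
  root=616
After append 32 (leaves=[50, 63, 32]):
  L0: [50, 63, 32]
  L1: h(50,63)=(50*31+63)%997=616 h(32,32)=(32*31+32)%997=27 -> [616, 27]
  L2: h(616,27)=(616*31+27)%997=180 -> [180]
  root=180
After append 41 (leaves=[50, 63, 32, 41]):
  L0: [50, 63, 32, 41]
  L1: h(50,63)=(50*31+63)%997=616 h(32,41)=(32*31+41)%997=36 -> [616, 36]
  L2: h(616,36)=(616*31+36)%997=189 -> [189]
  root=189

Answer: 50 616 180 189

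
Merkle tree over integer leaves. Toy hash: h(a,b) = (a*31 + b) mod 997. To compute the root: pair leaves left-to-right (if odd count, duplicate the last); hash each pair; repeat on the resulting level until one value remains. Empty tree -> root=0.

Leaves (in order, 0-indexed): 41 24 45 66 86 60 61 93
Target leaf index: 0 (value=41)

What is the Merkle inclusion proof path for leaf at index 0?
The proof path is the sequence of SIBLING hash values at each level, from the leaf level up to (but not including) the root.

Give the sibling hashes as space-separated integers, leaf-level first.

L0 (leaves): [41, 24, 45, 66, 86, 60, 61, 93], target index=0
L1: h(41,24)=(41*31+24)%997=298 [pair 0] h(45,66)=(45*31+66)%997=464 [pair 1] h(86,60)=(86*31+60)%997=732 [pair 2] h(61,93)=(61*31+93)%997=987 [pair 3] -> [298, 464, 732, 987]
  Sibling for proof at L0: 24
L2: h(298,464)=(298*31+464)%997=729 [pair 0] h(732,987)=(732*31+987)%997=748 [pair 1] -> [729, 748]
  Sibling for proof at L1: 464
L3: h(729,748)=(729*31+748)%997=416 [pair 0] -> [416]
  Sibling for proof at L2: 748
Root: 416
Proof path (sibling hashes from leaf to root): [24, 464, 748]

Answer: 24 464 748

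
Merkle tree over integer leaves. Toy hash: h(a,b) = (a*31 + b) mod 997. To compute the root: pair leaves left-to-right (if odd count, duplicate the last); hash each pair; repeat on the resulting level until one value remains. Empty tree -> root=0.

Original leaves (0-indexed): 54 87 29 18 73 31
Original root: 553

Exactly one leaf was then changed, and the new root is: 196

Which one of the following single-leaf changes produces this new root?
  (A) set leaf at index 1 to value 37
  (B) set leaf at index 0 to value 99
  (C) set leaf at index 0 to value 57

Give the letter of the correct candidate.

Answer: C

Derivation:
Original leaves: [54, 87, 29, 18, 73, 31]
Target new root: 196
Try each candidate change and compute the resulting root:
Candidate A: set leaf[1] = 37 -> leaves = [54, 37, 29, 18, 73, 31]
  L0: [54, 37, 29, 18, 73, 31]
  L1: h(54,37)=(54*31+37)%997=714 h(29,18)=(29*31+18)%997=917 h(73,31)=(73*31+31)%997=300 -> [714, 917, 300]
  L2: h(714,917)=(714*31+917)%997=120 h(300,300)=(300*31+300)%997=627 -> [120, 627]
  L3: h(120,627)=(120*31+627)%997=359 -> [359]
  root = 359 != target 196
Candidate B: set leaf[0] = 99 -> leaves = [99, 87, 29, 18, 73, 31]
  L0: [99, 87, 29, 18, 73, 31]
  L1: h(99,87)=(99*31+87)%997=165 h(29,18)=(29*31+18)%997=917 h(73,31)=(73*31+31)%997=300 -> [165, 917, 300]
  L2: h(165,917)=(165*31+917)%997=50 h(300,300)=(300*31+300)%997=627 -> [50, 627]
  L3: h(50,627)=(50*31+627)%997=183 -> [183]
  root = 183 != target 196
Candidate C: set leaf[0] = 57 -> leaves = [57, 87, 29, 18, 73, 31]
  L0: [57, 87, 29, 18, 73, 31]
  L1: h(57,87)=(57*31+87)%997=857 h(29,18)=(29*31+18)%997=917 h(73,31)=(73*31+31)%997=300 -> [857, 917, 300]
  L2: h(857,917)=(857*31+917)%997=565 h(300,300)=(300*31+300)%997=627 -> [565, 627]
  L3: h(565,627)=(565*31+627)%997=196 -> [196]
  root = 196 == target 196  ** MATCH **
Candidate C produces the target root.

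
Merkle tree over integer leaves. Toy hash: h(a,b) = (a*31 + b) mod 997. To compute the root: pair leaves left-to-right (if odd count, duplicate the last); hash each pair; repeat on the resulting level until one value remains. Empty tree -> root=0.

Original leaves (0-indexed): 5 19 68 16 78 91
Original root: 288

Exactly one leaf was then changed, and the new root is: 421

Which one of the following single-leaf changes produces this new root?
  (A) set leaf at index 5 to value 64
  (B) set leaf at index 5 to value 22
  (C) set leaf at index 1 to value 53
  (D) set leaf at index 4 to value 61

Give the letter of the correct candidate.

Original leaves: [5, 19, 68, 16, 78, 91]
Target new root: 421
Try each candidate change and compute the resulting root:
Candidate A: set leaf[5] = 64 -> leaves = [5, 19, 68, 16, 78, 64]
  L0: [5, 19, 68, 16, 78, 64]
  L1: h(5,19)=(5*31+19)%997=174 h(68,16)=(68*31+16)%997=130 h(78,64)=(78*31+64)%997=488 -> [174, 130, 488]
  L2: h(174,130)=(174*31+130)%997=539 h(488,488)=(488*31+488)%997=661 -> [539, 661]
  L3: h(539,661)=(539*31+661)%997=421 -> [421]
  root = 421 == target 421  ** MATCH **
Candidate B: set leaf[5] = 22 -> leaves = [5, 19, 68, 16, 78, 22]
  L0: [5, 19, 68, 16, 78, 22]
  L1: h(5,19)=(5*31+19)%997=174 h(68,16)=(68*31+16)%997=130 h(78,22)=(78*31+22)%997=446 -> [174, 130, 446]
  L2: h(174,130)=(174*31+130)%997=539 h(446,446)=(446*31+446)%997=314 -> [539, 314]
  L3: h(539,314)=(539*31+314)%997=74 -> [74]
  root = 74 != target 421
Candidate C: set leaf[1] = 53 -> leaves = [5, 53, 68, 16, 78, 91]
  L0: [5, 53, 68, 16, 78, 91]
  L1: h(5,53)=(5*31+53)%997=208 h(68,16)=(68*31+16)%997=130 h(78,91)=(78*31+91)%997=515 -> [208, 130, 515]
  L2: h(208,130)=(208*31+130)%997=596 h(515,515)=(515*31+515)%997=528 -> [596, 528]
  L3: h(596,528)=(596*31+528)%997=61 -> [61]
  root = 61 != target 421
Candidate D: set leaf[4] = 61 -> leaves = [5, 19, 68, 16, 61, 91]
  L0: [5, 19, 68, 16, 61, 91]
  L1: h(5,19)=(5*31+19)%997=174 h(68,16)=(68*31+16)%997=130 h(61,91)=(61*31+91)%997=985 -> [174, 130, 985]
  L2: h(174,130)=(174*31+130)%997=539 h(985,985)=(985*31+985)%997=613 -> [539, 613]
  L3: h(539,613)=(539*31+613)%997=373 -> [373]
  root = 373 != target 421
Candidate A produces the target root.

Answer: A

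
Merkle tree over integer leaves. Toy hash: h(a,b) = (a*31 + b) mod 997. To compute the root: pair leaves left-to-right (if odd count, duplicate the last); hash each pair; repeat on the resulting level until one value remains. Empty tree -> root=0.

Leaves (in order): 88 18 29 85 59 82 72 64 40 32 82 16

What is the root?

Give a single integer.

Answer: 820

Derivation:
L0: [88, 18, 29, 85, 59, 82, 72, 64, 40, 32, 82, 16]
L1: h(88,18)=(88*31+18)%997=752 h(29,85)=(29*31+85)%997=984 h(59,82)=(59*31+82)%997=914 h(72,64)=(72*31+64)%997=302 h(40,32)=(40*31+32)%997=275 h(82,16)=(82*31+16)%997=564 -> [752, 984, 914, 302, 275, 564]
L2: h(752,984)=(752*31+984)%997=368 h(914,302)=(914*31+302)%997=720 h(275,564)=(275*31+564)%997=116 -> [368, 720, 116]
L3: h(368,720)=(368*31+720)%997=164 h(116,116)=(116*31+116)%997=721 -> [164, 721]
L4: h(164,721)=(164*31+721)%997=820 -> [820]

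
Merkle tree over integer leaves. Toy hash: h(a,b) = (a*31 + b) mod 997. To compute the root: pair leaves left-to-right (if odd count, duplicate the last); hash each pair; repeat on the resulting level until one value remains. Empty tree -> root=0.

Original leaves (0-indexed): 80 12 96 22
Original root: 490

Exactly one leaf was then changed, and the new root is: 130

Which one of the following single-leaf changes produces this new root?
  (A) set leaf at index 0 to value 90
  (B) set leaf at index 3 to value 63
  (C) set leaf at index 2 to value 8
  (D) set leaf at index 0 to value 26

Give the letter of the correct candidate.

Answer: A

Derivation:
Original leaves: [80, 12, 96, 22]
Target new root: 130
Try each candidate change and compute the resulting root:
Candidate A: set leaf[0] = 90 -> leaves = [90, 12, 96, 22]
  L0: [90, 12, 96, 22]
  L1: h(90,12)=(90*31+12)%997=808 h(96,22)=(96*31+22)%997=7 -> [808, 7]
  L2: h(808,7)=(808*31+7)%997=130 -> [130]
  root = 130 == target 130  ** MATCH **
Candidate B: set leaf[3] = 63 -> leaves = [80, 12, 96, 63]
  L0: [80, 12, 96, 63]
  L1: h(80,12)=(80*31+12)%997=498 h(96,63)=(96*31+63)%997=48 -> [498, 48]
  L2: h(498,48)=(498*31+48)%997=531 -> [531]
  root = 531 != target 130
Candidate C: set leaf[2] = 8 -> leaves = [80, 12, 8, 22]
  L0: [80, 12, 8, 22]
  L1: h(80,12)=(80*31+12)%997=498 h(8,22)=(8*31+22)%997=270 -> [498, 270]
  L2: h(498,270)=(498*31+270)%997=753 -> [753]
  root = 753 != target 130
Candidate D: set leaf[0] = 26 -> leaves = [26, 12, 96, 22]
  L0: [26, 12, 96, 22]
  L1: h(26,12)=(26*31+12)%997=818 h(96,22)=(96*31+22)%997=7 -> [818, 7]
  L2: h(818,7)=(818*31+7)%997=440 -> [440]
  root = 440 != target 130
Candidate A produces the target root.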